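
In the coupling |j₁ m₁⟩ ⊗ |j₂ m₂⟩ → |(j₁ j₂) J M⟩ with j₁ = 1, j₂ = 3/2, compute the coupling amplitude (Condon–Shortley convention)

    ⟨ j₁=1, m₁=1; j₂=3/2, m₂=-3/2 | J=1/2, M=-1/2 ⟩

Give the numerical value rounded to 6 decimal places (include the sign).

+√(1/2) = +0.707107

√[2·2!0!1!/4! · 2!0!0!3!0!1!] = √(2)
  +(−1)^0/∏(0,2,0,0,0,1)! = 1/2  (running 1/2)
⟨..|..⟩ = √(2)·(1/2) = +0.707107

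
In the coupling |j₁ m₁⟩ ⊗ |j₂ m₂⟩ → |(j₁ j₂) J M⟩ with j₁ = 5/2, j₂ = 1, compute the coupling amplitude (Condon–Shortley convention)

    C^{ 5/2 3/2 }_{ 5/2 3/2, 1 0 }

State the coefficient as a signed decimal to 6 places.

+0.507093  (= +√(9/35))

√[6·1!4!1!/7! · 4!1!1!1!4!1!] = √(576/35)
  +(−1)^0/∏(0,1,1,1,3,0)! = 1/6  (running 1/6)
  +(−1)^1/∏(1,0,0,0,4,1)! = -1/24  (running 1/8)
⟨..|..⟩ = √(576/35)·(1/8) = +0.507093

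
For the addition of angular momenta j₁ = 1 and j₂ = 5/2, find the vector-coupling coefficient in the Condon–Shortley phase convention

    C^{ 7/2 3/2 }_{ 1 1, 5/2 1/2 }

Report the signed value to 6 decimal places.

+0.690066

j₁+j₂−J=0  J+j₁−j₂=2  J−j₁+j₂=5  j₁+j₂+J+1=8
(j₁±m₁, j₂±m₂, J±M) = (2,0,3,2,5,2)
P² = 1920/7
sum k=0..0:
  [0] +1/24 = 1/24
S = 1/24
C² = P²·S² = 10/21 ; C = +0.690066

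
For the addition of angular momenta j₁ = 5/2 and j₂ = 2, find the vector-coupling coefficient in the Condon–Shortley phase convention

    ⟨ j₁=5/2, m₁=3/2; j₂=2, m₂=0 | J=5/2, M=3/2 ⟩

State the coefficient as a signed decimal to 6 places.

√[6·2!3!2!/8! · 4!1!2!2!4!1!] = √(288/35)
  +(−1)^0/∏(0,2,1,2,2,0)! = 1/8  (running 1/8)
  +(−1)^1/∏(1,1,0,1,3,1)! = -1/6  (running -1/24)
⟨..|..⟩ = √(288/35)·(-1/24) = -0.119523

-0.119523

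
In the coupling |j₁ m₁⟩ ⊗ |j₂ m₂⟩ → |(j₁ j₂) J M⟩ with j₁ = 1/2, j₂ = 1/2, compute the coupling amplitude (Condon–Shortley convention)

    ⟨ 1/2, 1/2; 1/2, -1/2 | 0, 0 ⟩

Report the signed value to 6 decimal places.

j₁+j₂−J=1  J+j₁−j₂=0  J−j₁+j₂=0  j₁+j₂+J+1=2
(j₁±m₁, j₂±m₂, J±M) = (1,0,0,1,0,0)
P² = 1/2
sum k=0..0:
  [0] +1/1 = 1
S = 1
C² = P²·S² = 1/2 ; C = +0.707107

+√(1/2) = +0.707107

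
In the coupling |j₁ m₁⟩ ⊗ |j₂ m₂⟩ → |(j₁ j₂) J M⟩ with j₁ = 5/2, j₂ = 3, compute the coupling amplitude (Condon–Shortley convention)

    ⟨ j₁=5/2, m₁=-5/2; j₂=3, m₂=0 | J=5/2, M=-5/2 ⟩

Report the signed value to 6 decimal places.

j₁+j₂−J=3  J+j₁−j₂=2  J−j₁+j₂=3  j₁+j₂+J+1=9
(j₁±m₁, j₂±m₂, J±M) = (0,5,3,3,0,5)
P² = 4320/7
sum k=3..3:
  [3] −1/72 = -1/72
S = -1/72
C² = P²·S² = 5/42 ; C = -0.345033

-0.345033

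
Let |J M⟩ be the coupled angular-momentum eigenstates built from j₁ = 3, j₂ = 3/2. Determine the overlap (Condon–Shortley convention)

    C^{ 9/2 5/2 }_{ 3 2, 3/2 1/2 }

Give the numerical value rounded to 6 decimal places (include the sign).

triangle: 0!·6!·3!/10! = 4320/3628800
(j±m)!: 5!·1!·2!·1!·7!·2! = 2419200
prefactor² = (2J+1)·Δ·N² = 28800
  k=0: +1/(0!·0!·1!·2!·5!·1!) = 1/240
Σ = 1/240  ⇒  CG² = 28800·1/240² = 1/2
CG = +√(1/2) = +0.707107

+0.707107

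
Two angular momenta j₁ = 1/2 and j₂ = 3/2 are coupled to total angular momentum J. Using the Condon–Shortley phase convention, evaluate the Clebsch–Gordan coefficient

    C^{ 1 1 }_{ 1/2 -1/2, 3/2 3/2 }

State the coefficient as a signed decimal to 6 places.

j₁+j₂−J=1  J+j₁−j₂=0  J−j₁+j₂=2  j₁+j₂+J+1=4
(j₁±m₁, j₂±m₂, J±M) = (0,1,3,0,2,0)
P² = 3
sum k=1..1:
  [1] −1/2 = -1/2
S = -1/2
C² = P²·S² = 3/4 ; C = -0.866025

−√(3/4) = -0.866025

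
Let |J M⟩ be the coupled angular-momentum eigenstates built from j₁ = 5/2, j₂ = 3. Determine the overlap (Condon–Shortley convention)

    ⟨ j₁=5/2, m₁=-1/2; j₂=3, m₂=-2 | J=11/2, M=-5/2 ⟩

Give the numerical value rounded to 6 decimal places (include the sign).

j₁+j₂−J=0  J+j₁−j₂=5  J−j₁+j₂=6  j₁+j₂+J+1=12
(j₁±m₁, j₂±m₂, J±M) = (2,3,1,5,3,8)
P² = 8294400/11
sum k=0..0:
  [0] +1/1440 = 1/1440
S = 1/1440
C² = P²·S² = 4/11 ; C = +0.603023

+√(4/11) = +0.603023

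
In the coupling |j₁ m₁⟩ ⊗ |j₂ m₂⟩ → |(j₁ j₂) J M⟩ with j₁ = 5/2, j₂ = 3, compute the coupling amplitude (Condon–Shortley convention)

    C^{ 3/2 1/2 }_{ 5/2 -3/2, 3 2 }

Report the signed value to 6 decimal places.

−√(1/21) ≈ -0.218218

√[4·4!1!2!/8! · 1!4!5!1!2!1!] = √(192/7)
  +(−1)^3/∏(3,1,1,2,0,0)! = -1/12  (running -1/12)
  +(−1)^4/∏(4,0,0,1,1,1)! = 1/24  (running -1/24)
⟨..|..⟩ = √(192/7)·(-1/24) = -0.218218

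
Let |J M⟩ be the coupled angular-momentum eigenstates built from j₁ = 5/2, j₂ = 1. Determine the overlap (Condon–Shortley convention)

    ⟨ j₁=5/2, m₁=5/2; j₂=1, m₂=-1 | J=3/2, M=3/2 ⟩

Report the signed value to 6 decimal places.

+√(2/3) = +0.816497

triangle: 2!·3!·0!/6! = 12/720
(j±m)!: 5!·0!·0!·2!·3!·0! = 1440
prefactor² = (2J+1)·Δ·N² = 96
  k=0: +1/(0!·2!·0!·0!·3!·0!) = 1/12
Σ = 1/12  ⇒  CG² = 96·1/12² = 2/3
CG = +√(2/3) = +0.816497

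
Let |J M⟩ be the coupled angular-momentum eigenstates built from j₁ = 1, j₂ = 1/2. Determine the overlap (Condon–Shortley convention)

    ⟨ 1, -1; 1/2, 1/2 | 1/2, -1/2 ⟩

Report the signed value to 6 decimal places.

−√(2/3) ≈ -0.816497

j₁+j₂−J=1  J+j₁−j₂=1  J−j₁+j₂=0  j₁+j₂+J+1=3
(j₁±m₁, j₂±m₂, J±M) = (0,2,1,0,0,1)
P² = 2/3
sum k=1..1:
  [1] −1/1 = -1
S = -1
C² = P²·S² = 2/3 ; C = -0.816497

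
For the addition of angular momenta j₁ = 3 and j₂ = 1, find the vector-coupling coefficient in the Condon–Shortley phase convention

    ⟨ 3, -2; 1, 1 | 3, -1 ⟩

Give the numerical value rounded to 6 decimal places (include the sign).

j₁+j₂−J=1  J+j₁−j₂=5  J−j₁+j₂=1  j₁+j₂+J+1=8
(j₁±m₁, j₂±m₂, J±M) = (1,5,2,0,2,4)
P² = 240
sum k=1..1:
  [1] −1/24 = -1/24
S = -1/24
C² = P²·S² = 5/12 ; C = -0.645497

−√(5/12) = -0.645497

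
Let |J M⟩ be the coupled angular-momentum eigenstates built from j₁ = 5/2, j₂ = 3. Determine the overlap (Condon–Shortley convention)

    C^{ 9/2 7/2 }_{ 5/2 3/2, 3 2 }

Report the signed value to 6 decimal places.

-0.100504  (= −√(1/99))

√[10·1!4!5!/11! · 4!1!5!1!8!1!] = √(921600/11)
  +(−1)^0/∏(0,1,1,5,3,0)! = 1/720  (running 1/720)
  +(−1)^1/∏(1,0,0,4,4,1)! = -1/576  (running -1/2880)
⟨..|..⟩ = √(921600/11)·(-1/2880) = -0.100504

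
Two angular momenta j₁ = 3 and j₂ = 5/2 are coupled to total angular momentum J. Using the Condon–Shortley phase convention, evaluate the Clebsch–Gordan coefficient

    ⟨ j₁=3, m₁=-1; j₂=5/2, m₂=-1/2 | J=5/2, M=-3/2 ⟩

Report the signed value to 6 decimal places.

+0.169031

j₁+j₂−J=3  J+j₁−j₂=3  J−j₁+j₂=2  j₁+j₂+J+1=9
(j₁±m₁, j₂±m₂, J±M) = (2,4,2,3,1,4)
P² = 576/35
sum k=1..2:
  [1] −1/12 = -1/12
  [2] +1/8 = 1/8
S = 1/24
C² = P²·S² = 1/35 ; C = +0.169031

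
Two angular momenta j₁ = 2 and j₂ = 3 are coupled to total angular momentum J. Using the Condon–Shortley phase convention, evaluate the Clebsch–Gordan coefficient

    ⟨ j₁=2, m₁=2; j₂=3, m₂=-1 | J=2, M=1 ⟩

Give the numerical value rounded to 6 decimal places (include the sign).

j₁+j₂−J=3  J+j₁−j₂=1  J−j₁+j₂=3  j₁+j₂+J+1=8
(j₁±m₁, j₂±m₂, J±M) = (4,0,2,4,3,1)
P² = 216/7
sum k=0..0:
  [0] +1/12 = 1/12
S = 1/12
C² = P²·S² = 3/14 ; C = +0.462910

+√(3/14) ≈ +0.462910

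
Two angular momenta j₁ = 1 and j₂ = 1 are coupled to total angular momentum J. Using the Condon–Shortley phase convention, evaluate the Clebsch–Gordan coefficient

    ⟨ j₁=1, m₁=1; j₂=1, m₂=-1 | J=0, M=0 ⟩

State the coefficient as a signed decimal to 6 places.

√[1·2!0!0!/3! · 2!0!0!2!0!0!] = √(4/3)
  +(−1)^0/∏(0,2,0,0,0,0)! = 1/2  (running 1/2)
⟨..|..⟩ = √(4/3)·(1/2) = +0.577350

+0.577350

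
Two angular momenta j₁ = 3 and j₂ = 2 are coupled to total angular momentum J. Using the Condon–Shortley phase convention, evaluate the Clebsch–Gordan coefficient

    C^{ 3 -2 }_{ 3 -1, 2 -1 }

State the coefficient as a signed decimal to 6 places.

-0.500000  (= −√(1/4))

j₁+j₂−J=2  J+j₁−j₂=4  J−j₁+j₂=2  j₁+j₂+J+1=9
(j₁±m₁, j₂±m₂, J±M) = (2,4,1,3,1,5)
P² = 64
sum k=0..1:
  [0] +1/48 = 1/48
  [1] −1/12 = -1/12
S = -1/16
C² = P²·S² = 1/4 ; C = -0.500000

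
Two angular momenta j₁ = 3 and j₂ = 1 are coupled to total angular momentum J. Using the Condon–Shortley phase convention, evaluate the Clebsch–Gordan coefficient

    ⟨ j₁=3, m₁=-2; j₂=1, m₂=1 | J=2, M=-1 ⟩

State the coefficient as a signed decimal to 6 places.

+√(10/21) = +0.690066

triangle: 2!·4!·0!/7! = 48/5040
(j±m)!: 1!·5!·2!·0!·1!·3! = 1440
prefactor² = (2J+1)·Δ·N² = 480/7
  k=2: +1/(2!·0!·3!·0!·1!·0!) = 1/12
Σ = 1/12  ⇒  CG² = 480/7·1/12² = 10/21
CG = +√(10/21) = +0.690066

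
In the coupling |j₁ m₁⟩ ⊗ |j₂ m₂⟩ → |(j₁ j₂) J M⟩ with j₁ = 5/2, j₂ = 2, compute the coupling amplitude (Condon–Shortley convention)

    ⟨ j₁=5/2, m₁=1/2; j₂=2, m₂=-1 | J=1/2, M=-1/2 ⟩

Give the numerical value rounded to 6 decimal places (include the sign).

j₁+j₂−J=4  J+j₁−j₂=1  J−j₁+j₂=0  j₁+j₂+J+1=6
(j₁±m₁, j₂±m₂, J±M) = (3,2,1,3,0,1)
P² = 24/5
sum k=1..1:
  [1] −1/6 = -1/6
S = -1/6
C² = P²·S² = 2/15 ; C = -0.365148

-0.365148  (= −√(2/15))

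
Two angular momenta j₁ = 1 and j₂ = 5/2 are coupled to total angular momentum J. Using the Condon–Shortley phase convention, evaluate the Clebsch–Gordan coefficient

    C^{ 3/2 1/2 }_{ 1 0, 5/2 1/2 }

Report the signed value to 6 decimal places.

triangle: 2!×0!×3!/6! = 12/720
(j±m)!: 1!×1!×3!×2!×2!×1! = 24
prefactor² = (2J+1)×Δ×N² = 8/5
  k=1: −1/(1!×1!×0!×2!×0!×1!) = -1/2
Σ = -1/2  ⇒  CG² = 8/5×(-1/2)² = 2/5
CG = −√(2/5) = -0.632456

−√(2/5) = -0.632456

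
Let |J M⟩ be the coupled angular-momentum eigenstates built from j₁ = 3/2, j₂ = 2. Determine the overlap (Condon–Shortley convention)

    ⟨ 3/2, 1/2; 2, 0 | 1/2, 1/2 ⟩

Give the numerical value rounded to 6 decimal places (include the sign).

triangle: 3!*0!*1!/5! = 6/120
(j±m)!: 2!*1!*2!*2!*1!*0! = 8
prefactor² = (2J+1)*Δ*N² = 4/5
  k=1: −1/(1!*2!*0!*1!*0!*0!) = -1/2
Σ = -1/2  ⇒  CG² = 4/5*(-1/2)² = 1/5
CG = −√(1/5) = -0.447214

-0.447214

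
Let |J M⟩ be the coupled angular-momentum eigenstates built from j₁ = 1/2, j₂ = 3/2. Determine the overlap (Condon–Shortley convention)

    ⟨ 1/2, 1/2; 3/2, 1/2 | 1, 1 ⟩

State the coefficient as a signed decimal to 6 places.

j₁+j₂−J=1  J+j₁−j₂=0  J−j₁+j₂=2  j₁+j₂+J+1=4
(j₁±m₁, j₂±m₂, J±M) = (1,0,2,1,2,0)
P² = 1
sum k=0..0:
  [0] +1/2 = 1/2
S = 1/2
C² = P²·S² = 1/4 ; C = +0.500000

+0.500000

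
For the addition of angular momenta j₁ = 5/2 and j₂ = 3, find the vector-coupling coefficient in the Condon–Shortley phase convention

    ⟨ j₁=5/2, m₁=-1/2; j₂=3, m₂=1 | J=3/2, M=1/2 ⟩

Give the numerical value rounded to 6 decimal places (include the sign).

triangle: 4!×1!×2!/8! = 48/40320
(j±m)!: 2!×3!×4!×2!×2!×1! = 1152
prefactor² = (2J+1)×Δ×N² = 192/35
  k=2: +1/(2!×2!×1!×2!×0!×0!) = 1/8
  k=3: −1/(3!×1!×0!×1!×1!×1!) = -1/6
Σ = -1/24  ⇒  CG² = 192/35×(-1/24)² = 1/105
CG = −√(1/105) = -0.097590

-0.097590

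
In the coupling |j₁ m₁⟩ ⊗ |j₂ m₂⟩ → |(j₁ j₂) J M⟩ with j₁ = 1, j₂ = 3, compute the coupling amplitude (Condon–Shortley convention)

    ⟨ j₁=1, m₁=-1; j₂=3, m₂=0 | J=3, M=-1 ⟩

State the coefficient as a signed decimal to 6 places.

triangle: 1!*1!*5!/8! = 120/40320
(j±m)!: 0!*2!*3!*3!*2!*4! = 3456
prefactor² = (2J+1)*Δ*N² = 72
  k=1: −1/(1!*0!*1!*2!*0!*3!) = -1/12
Σ = -1/12  ⇒  CG² = 72*(-1/12)² = 1/2
CG = −√(1/2) = -0.707107

-0.707107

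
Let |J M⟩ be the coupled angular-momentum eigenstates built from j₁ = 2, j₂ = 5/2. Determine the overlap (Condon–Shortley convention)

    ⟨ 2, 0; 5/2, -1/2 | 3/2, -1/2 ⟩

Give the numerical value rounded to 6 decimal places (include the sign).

−√(2/35) ≈ -0.239046

√[4·3!1!2!/7! · 2!2!2!3!1!2!] = √(32/35)
  +(−1)^1/∏(1,2,1,1,0,1)! = -1/2  (running -1/2)
  +(−1)^2/∏(2,1,0,0,1,2)! = 1/4  (running -1/4)
⟨..|..⟩ = √(32/35)·(-1/4) = -0.239046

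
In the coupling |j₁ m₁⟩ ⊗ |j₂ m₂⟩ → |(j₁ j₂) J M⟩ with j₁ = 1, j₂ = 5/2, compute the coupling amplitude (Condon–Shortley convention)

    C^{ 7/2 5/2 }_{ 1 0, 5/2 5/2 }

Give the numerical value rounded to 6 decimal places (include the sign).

+√(2/7) = +0.534522

triangle: 0!·2!·5!/8! = 240/40320
(j±m)!: 1!·1!·5!·0!·6!·1! = 86400
prefactor² = (2J+1)·Δ·N² = 28800/7
  k=0: +1/(0!·0!·1!·5!·1!·0!) = 1/120
Σ = 1/120  ⇒  CG² = 28800/7·1/120² = 2/7
CG = +√(2/7) = +0.534522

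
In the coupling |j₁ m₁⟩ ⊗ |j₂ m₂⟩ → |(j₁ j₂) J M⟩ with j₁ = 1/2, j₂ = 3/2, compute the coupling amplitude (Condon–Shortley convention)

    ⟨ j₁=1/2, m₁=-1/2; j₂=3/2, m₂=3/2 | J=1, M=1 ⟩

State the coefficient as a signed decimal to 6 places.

j₁+j₂−J=1  J+j₁−j₂=0  J−j₁+j₂=2  j₁+j₂+J+1=4
(j₁±m₁, j₂±m₂, J±M) = (0,1,3,0,2,0)
P² = 3
sum k=1..1:
  [1] −1/2 = -1/2
S = -1/2
C² = P²·S² = 3/4 ; C = -0.866025

−√(3/4) = -0.866025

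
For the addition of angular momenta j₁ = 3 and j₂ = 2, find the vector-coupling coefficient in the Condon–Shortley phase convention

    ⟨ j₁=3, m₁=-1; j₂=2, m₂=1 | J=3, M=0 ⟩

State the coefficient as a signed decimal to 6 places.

+0.182574  (= +√(1/30))

j₁+j₂−J=2  J+j₁−j₂=4  J−j₁+j₂=2  j₁+j₂+J+1=9
(j₁±m₁, j₂±m₂, J±M) = (2,4,3,1,3,3)
P² = 96/5
sum k=1..2:
  [1] −1/12 = -1/12
  [2] +1/8 = 1/8
S = 1/24
C² = P²·S² = 1/30 ; C = +0.182574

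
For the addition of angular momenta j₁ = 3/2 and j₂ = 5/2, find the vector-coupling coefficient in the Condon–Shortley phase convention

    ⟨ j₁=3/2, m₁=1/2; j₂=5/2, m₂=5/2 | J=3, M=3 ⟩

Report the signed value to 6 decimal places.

j₁+j₂−J=1  J+j₁−j₂=2  J−j₁+j₂=4  j₁+j₂+J+1=8
(j₁±m₁, j₂±m₂, J±M) = (2,1,5,0,6,0)
P² = 1440
sum k=1..1:
  [1] −1/48 = -1/48
S = -1/48
C² = P²·S² = 5/8 ; C = -0.790569

-0.790569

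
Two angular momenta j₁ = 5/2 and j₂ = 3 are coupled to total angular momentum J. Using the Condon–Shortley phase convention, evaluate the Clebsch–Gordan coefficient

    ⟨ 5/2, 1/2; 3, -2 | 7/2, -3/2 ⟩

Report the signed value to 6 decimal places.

√[8·2!3!4!/10! · 3!2!1!5!2!5!] = √(1536/7)
  +(−1)^0/∏(0,2,2,1,1,3)! = 1/24  (running 1/24)
  +(−1)^1/∏(1,1,1,0,2,4)! = -1/48  (running 1/48)
⟨..|..⟩ = √(1536/7)·(1/48) = +0.308607

+√(2/21) ≈ +0.308607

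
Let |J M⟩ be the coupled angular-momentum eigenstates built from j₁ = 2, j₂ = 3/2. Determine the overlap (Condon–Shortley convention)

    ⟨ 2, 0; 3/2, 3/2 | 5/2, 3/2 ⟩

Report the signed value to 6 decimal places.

j₁+j₂−J=1  J+j₁−j₂=3  J−j₁+j₂=2  j₁+j₂+J+1=7
(j₁±m₁, j₂±m₂, J±M) = (2,2,3,0,4,1)
P² = 288/35
sum k=1..1:
  [1] −1/4 = -1/4
S = -1/4
C² = P²·S² = 18/35 ; C = -0.717137

−√(18/35) ≈ -0.717137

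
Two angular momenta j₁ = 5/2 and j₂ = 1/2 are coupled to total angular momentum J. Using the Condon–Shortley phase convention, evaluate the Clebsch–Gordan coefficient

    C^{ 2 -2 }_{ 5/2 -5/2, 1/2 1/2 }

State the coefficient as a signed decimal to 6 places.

triangle: 1!·4!·0!/6! = 24/720
(j±m)!: 0!·5!·1!·0!·0!·4! = 2880
prefactor² = (2J+1)·Δ·N² = 480
  k=1: −1/(1!·0!·4!·0!·0!·0!) = -1/24
Σ = -1/24  ⇒  CG² = 480·(-1/24)² = 5/6
CG = −√(5/6) = -0.912871

-0.912871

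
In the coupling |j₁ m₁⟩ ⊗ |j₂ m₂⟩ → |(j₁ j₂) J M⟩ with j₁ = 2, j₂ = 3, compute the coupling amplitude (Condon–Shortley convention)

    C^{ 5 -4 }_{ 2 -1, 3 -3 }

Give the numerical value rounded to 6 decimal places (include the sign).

+√(2/5) ≈ +0.632456

j₁+j₂−J=0  J+j₁−j₂=4  J−j₁+j₂=6  j₁+j₂+J+1=11
(j₁±m₁, j₂±m₂, J±M) = (1,3,0,6,1,9)
P² = 7464960
sum k=0..0:
  [0] +1/4320 = 1/4320
S = 1/4320
C² = P²·S² = 2/5 ; C = +0.632456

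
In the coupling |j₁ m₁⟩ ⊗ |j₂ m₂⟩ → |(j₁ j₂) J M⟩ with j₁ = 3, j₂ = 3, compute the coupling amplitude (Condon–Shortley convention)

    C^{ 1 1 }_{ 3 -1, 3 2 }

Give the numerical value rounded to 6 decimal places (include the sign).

√[3·5!1!1!/8! · 2!4!5!1!2!0!] = √(720/7)
  +(−1)^4/∏(4,1,0,1,1,0)! = 1/24  (running 1/24)
⟨..|..⟩ = √(720/7)·(1/24) = +0.422577

+√(5/28) ≈ +0.422577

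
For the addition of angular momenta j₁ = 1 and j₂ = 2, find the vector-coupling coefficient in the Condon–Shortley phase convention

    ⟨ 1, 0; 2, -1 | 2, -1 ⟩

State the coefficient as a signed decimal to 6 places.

j₁+j₂−J=1  J+j₁−j₂=1  J−j₁+j₂=3  j₁+j₂+J+1=6
(j₁±m₁, j₂±m₂, J±M) = (1,1,1,3,1,3)
P² = 3/2
sum k=0..1:
  [0] +1/2 = 1/2
  [1] −1/6 = -1/6
S = 1/3
C² = P²·S² = 1/6 ; C = +0.408248

+0.408248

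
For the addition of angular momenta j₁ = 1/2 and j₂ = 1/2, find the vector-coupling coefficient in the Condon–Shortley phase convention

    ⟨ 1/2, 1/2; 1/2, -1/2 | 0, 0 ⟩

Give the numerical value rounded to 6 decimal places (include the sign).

+0.707107  (= +√(1/2))

√[1·1!0!0!/2! · 1!0!0!1!0!0!] = √(1/2)
  +(−1)^0/∏(0,1,0,0,0,0)! = 1  (running 1)
⟨..|..⟩ = √(1/2)·(1) = +0.707107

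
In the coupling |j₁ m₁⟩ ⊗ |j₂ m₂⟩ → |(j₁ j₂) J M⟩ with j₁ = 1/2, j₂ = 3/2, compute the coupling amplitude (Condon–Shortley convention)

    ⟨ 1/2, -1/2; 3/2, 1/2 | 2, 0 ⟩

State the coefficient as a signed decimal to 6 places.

+0.707107  (= +√(1/2))

j₁+j₂−J=0  J+j₁−j₂=1  J−j₁+j₂=3  j₁+j₂+J+1=5
(j₁±m₁, j₂±m₂, J±M) = (0,1,2,1,2,2)
P² = 2
sum k=0..0:
  [0] +1/2 = 1/2
S = 1/2
C² = P²·S² = 1/2 ; C = +0.707107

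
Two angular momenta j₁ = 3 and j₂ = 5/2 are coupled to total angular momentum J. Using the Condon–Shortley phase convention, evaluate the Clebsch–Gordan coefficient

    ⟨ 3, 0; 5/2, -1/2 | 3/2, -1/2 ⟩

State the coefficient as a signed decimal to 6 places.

√[4·4!2!1!/8! · 3!3!2!3!1!2!] = √(144/35)
  +(−1)^1/∏(1,3,2,1,0,0)! = -1/12  (running -1/12)
  +(−1)^2/∏(2,2,1,0,1,1)! = 1/4  (running 1/6)
⟨..|..⟩ = √(144/35)·(1/6) = +0.338062

+0.338062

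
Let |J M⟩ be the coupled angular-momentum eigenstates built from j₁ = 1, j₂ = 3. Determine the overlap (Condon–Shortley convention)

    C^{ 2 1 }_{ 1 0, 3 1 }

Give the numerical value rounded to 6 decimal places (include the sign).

j₁+j₂−J=2  J+j₁−j₂=0  J−j₁+j₂=4  j₁+j₂+J+1=7
(j₁±m₁, j₂±m₂, J±M) = (1,1,4,2,3,1)
P² = 96/7
sum k=1..1:
  [1] −1/6 = -1/6
S = -1/6
C² = P²·S² = 8/21 ; C = -0.617213

−√(8/21) ≈ -0.617213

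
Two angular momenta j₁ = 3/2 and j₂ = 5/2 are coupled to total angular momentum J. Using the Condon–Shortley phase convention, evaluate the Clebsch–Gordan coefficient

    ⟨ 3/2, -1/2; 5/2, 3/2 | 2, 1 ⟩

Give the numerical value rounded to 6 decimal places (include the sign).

j₁+j₂−J=2  J+j₁−j₂=1  J−j₁+j₂=3  j₁+j₂+J+1=7
(j₁±m₁, j₂±m₂, J±M) = (1,2,4,1,3,1)
P² = 24/7
sum k=1..2:
  [1] −1/6 = -1/6
  [2] +1/4 = 1/4
S = 1/12
C² = P²·S² = 1/42 ; C = +0.154303

+0.154303  (= +√(1/42))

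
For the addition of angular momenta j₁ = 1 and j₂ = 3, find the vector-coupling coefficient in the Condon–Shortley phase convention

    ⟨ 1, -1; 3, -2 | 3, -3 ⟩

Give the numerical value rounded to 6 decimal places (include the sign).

-0.500000  (= −√(1/4))

√[7·1!1!5!/8! · 0!2!1!5!0!6!] = √(3600)
  +(−1)^1/∏(1,0,1,0,0,5)! = -1/120  (running -1/120)
⟨..|..⟩ = √(3600)·(-1/120) = -0.500000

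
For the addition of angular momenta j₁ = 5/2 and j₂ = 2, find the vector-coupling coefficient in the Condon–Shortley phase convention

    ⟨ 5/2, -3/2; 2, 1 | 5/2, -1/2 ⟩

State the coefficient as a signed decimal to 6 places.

j₁+j₂−J=2  J+j₁−j₂=3  J−j₁+j₂=2  j₁+j₂+J+1=8
(j₁±m₁, j₂±m₂, J±M) = (1,4,3,1,2,3)
P² = 216/35
sum k=1..2:
  [1] −1/12 = -1/12
  [2] +1/4 = 1/4
S = 1/6
C² = P²·S² = 6/35 ; C = +0.414039

+√(6/35) ≈ +0.414039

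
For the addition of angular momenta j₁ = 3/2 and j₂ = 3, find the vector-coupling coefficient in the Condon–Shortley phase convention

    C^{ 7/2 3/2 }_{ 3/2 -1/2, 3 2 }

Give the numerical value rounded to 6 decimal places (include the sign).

j₁+j₂−J=1  J+j₁−j₂=2  J−j₁+j₂=5  j₁+j₂+J+1=9
(j₁±m₁, j₂±m₂, J±M) = (1,2,5,1,5,2)
P² = 6400/21
sum k=0..1:
  [0] +1/240 = 1/240
  [1] −1/24 = -1/24
S = -3/80
C² = P²·S² = 3/7 ; C = -0.654654

-0.654654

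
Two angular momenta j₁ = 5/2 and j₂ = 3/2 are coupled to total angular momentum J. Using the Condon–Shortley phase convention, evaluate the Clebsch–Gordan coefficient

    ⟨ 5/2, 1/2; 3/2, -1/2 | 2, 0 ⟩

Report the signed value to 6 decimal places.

j₁+j₂−J=2  J+j₁−j₂=3  J−j₁+j₂=1  j₁+j₂+J+1=7
(j₁±m₁, j₂±m₂, J±M) = (3,2,1,2,2,2)
P² = 8/7
sum k=0..1:
  [0] +1/4 = 1/4
  [1] −1/2 = -1/2
S = -1/4
C² = P²·S² = 1/14 ; C = -0.267261

-0.267261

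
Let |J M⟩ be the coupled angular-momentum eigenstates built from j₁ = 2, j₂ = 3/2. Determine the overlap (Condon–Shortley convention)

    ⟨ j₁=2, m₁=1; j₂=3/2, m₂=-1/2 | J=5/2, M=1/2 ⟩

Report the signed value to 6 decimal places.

√[6·1!3!2!/7! · 3!1!1!2!3!2!] = √(72/35)
  +(−1)^0/∏(0,1,1,1,2,1)! = 1/2  (running 1/2)
  +(−1)^1/∏(1,0,0,0,3,2)! = -1/12  (running 5/12)
⟨..|..⟩ = √(72/35)·(5/12) = +0.597614

+√(5/14) = +0.597614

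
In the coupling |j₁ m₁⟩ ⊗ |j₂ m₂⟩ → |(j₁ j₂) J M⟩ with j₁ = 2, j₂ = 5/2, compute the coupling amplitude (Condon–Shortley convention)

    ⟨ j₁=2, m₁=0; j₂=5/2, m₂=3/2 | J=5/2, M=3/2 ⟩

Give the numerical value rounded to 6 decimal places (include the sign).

−√(1/70) = -0.119523

j₁+j₂−J=2  J+j₁−j₂=2  J−j₁+j₂=3  j₁+j₂+J+1=8
(j₁±m₁, j₂±m₂, J±M) = (2,2,4,1,4,1)
P² = 288/35
sum k=1..2:
  [1] −1/6 = -1/6
  [2] +1/8 = 1/8
S = -1/24
C² = P²·S² = 1/70 ; C = -0.119523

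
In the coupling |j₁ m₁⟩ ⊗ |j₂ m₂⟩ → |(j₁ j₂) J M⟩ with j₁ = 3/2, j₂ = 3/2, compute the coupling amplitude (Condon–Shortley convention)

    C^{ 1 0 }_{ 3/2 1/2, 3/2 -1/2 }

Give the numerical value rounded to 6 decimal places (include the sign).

-0.223607

√[3·2!1!1!/5! · 2!1!1!2!1!1!] = √(1/5)
  +(−1)^0/∏(0,2,1,1,0,0)! = 1/2  (running 1/2)
  +(−1)^1/∏(1,1,0,0,1,1)! = -1  (running -1/2)
⟨..|..⟩ = √(1/5)·(-1/2) = -0.223607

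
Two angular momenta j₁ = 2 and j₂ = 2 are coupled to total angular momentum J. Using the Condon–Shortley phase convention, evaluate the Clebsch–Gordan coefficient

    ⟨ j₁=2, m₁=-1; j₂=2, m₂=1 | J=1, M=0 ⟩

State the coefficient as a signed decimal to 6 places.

j₁+j₂−J=3  J+j₁−j₂=1  J−j₁+j₂=1  j₁+j₂+J+1=6
(j₁±m₁, j₂±m₂, J±M) = (1,3,3,1,1,1)
P² = 9/10
sum k=2..3:
  [2] +1/2 = 1/2
  [3] −1/6 = -1/6
S = 1/3
C² = P²·S² = 1/10 ; C = +0.316228

+0.316228  (= +√(1/10))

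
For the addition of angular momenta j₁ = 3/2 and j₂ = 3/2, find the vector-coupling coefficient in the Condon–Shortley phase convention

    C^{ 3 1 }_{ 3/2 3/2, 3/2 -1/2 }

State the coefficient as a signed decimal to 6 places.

j₁+j₂−J=0  J+j₁−j₂=3  J−j₁+j₂=3  j₁+j₂+J+1=7
(j₁±m₁, j₂±m₂, J±M) = (3,0,1,2,4,2)
P² = 144/5
sum k=0..0:
  [0] +1/12 = 1/12
S = 1/12
C² = P²·S² = 1/5 ; C = +0.447214

+√(1/5) ≈ +0.447214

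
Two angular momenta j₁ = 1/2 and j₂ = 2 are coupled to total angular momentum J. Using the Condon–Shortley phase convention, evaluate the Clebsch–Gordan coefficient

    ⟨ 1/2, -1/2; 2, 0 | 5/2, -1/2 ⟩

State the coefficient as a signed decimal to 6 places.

+0.774597  (= +√(3/5))

√[6·0!1!4!/6! · 0!1!2!2!2!3!] = √(48/5)
  +(−1)^0/∏(0,0,1,2,0,2)! = 1/4  (running 1/4)
⟨..|..⟩ = √(48/5)·(1/4) = +0.774597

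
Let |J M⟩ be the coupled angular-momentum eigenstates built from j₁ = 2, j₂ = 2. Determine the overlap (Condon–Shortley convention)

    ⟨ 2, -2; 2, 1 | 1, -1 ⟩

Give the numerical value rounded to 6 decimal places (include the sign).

j₁+j₂−J=3  J+j₁−j₂=1  J−j₁+j₂=1  j₁+j₂+J+1=6
(j₁±m₁, j₂±m₂, J±M) = (0,4,3,1,0,2)
P² = 36/5
sum k=3..3:
  [3] −1/6 = -1/6
S = -1/6
C² = P²·S² = 1/5 ; C = -0.447214

−√(1/5) = -0.447214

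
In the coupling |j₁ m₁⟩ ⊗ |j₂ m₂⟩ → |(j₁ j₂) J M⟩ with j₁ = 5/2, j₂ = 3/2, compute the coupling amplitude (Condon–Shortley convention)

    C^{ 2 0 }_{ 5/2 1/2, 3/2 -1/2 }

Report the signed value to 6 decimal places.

triangle: 2!·3!·1!/7! = 12/5040
(j±m)!: 3!·2!·1!·2!·2!·2! = 96
prefactor² = (2J+1)·Δ·N² = 8/7
  k=0: +1/(0!·2!·2!·1!·1!·0!) = 1/4
  k=1: −1/(1!·1!·1!·0!·2!·1!) = -1/2
Σ = -1/4  ⇒  CG² = 8/7·(-1/4)² = 1/14
CG = −√(1/14) = -0.267261

−√(1/14) = -0.267261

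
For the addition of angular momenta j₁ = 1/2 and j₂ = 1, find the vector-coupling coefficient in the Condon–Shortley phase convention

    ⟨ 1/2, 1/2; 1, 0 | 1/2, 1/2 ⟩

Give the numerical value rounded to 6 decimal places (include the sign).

j₁+j₂−J=1  J+j₁−j₂=0  J−j₁+j₂=1  j₁+j₂+J+1=3
(j₁±m₁, j₂±m₂, J±M) = (1,0,1,1,1,0)
P² = 1/3
sum k=0..0:
  [0] +1/1 = 1
S = 1
C² = P²·S² = 1/3 ; C = +0.577350

+√(1/3) = +0.577350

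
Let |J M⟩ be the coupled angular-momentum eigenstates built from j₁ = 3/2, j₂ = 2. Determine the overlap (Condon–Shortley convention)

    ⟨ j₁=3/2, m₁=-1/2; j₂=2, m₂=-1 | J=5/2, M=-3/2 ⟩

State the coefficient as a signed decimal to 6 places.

+0.169031

triangle: 1!*2!*3!/7! = 12/5040
(j±m)!: 1!*2!*1!*3!*1!*4! = 288
prefactor² = (2J+1)*Δ*N² = 144/35
  k=0: +1/(0!*1!*2!*1!*0!*2!) = 1/4
  k=1: −1/(1!*0!*1!*0!*1!*3!) = -1/6
Σ = 1/12  ⇒  CG² = 144/35*1/12² = 1/35
CG = +√(1/35) = +0.169031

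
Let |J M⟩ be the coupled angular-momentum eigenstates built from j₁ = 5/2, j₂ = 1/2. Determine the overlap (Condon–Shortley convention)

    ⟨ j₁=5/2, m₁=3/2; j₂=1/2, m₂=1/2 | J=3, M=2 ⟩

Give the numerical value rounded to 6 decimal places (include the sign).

+0.912871  (= +√(5/6))

j₁+j₂−J=0  J+j₁−j₂=5  J−j₁+j₂=1  j₁+j₂+J+1=7
(j₁±m₁, j₂±m₂, J±M) = (4,1,1,0,5,1)
P² = 480
sum k=0..0:
  [0] +1/24 = 1/24
S = 1/24
C² = P²·S² = 5/6 ; C = +0.912871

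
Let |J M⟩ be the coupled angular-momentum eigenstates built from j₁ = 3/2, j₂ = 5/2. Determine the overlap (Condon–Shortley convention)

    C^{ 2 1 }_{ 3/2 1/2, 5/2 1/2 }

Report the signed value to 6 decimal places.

-0.545545  (= −√(25/84))

triangle: 2!*1!*3!/7! = 12/5040
(j±m)!: 2!*1!*3!*2!*3!*1! = 144
prefactor² = (2J+1)*Δ*N² = 12/7
  k=0: +1/(0!*2!*1!*3!*0!*0!) = 1/12
  k=1: −1/(1!*1!*0!*2!*1!*1!) = -1/2
Σ = -5/12  ⇒  CG² = 12/7*(-5/12)² = 25/84
CG = −√(25/84) = -0.545545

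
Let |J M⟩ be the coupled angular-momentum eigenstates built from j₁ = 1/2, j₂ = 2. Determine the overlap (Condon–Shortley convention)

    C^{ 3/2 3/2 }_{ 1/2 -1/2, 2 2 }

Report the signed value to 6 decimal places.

-0.894427  (= −√(4/5))

j₁+j₂−J=1  J+j₁−j₂=0  J−j₁+j₂=3  j₁+j₂+J+1=5
(j₁±m₁, j₂±m₂, J±M) = (0,1,4,0,3,0)
P² = 144/5
sum k=1..1:
  [1] −1/6 = -1/6
S = -1/6
C² = P²·S² = 4/5 ; C = -0.894427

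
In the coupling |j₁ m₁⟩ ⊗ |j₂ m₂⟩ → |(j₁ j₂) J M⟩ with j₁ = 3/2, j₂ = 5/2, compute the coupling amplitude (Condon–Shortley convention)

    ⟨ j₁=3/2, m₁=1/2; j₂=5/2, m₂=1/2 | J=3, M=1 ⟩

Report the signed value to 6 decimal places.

triangle: 1!*2!*4!/8! = 48/40320
(j±m)!: 2!*1!*3!*2!*4!*2! = 1152
prefactor² = (2J+1)*Δ*N² = 48/5
  k=0: +1/(0!*1!*1!*3!*1!*1!) = 1/6
  k=1: −1/(1!*0!*0!*2!*2!*2!) = -1/8
Σ = 1/24  ⇒  CG² = 48/5*1/24² = 1/60
CG = +√(1/60) = +0.129099

+0.129099  (= +√(1/60))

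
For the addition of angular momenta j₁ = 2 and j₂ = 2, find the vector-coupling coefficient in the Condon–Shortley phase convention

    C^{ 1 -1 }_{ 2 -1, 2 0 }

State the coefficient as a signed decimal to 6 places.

+0.547723

√[3·3!1!1!/6! · 1!3!2!2!0!2!] = √(6/5)
  +(−1)^2/∏(2,1,1,0,0,1)! = 1/2  (running 1/2)
⟨..|..⟩ = √(6/5)·(1/2) = +0.547723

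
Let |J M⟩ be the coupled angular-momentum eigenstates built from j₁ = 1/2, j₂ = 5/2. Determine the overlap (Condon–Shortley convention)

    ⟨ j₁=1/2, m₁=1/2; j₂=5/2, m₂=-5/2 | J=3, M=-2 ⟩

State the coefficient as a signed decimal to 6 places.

+0.408248  (= +√(1/6))

triangle: 0!×1!×5!/7! = 120/5040
(j±m)!: 1!×0!×0!×5!×1!×5! = 14400
prefactor² = (2J+1)×Δ×N² = 2400
  k=0: +1/(0!×0!×0!×0!×1!×5!) = 1/120
Σ = 1/120  ⇒  CG² = 2400×1/120² = 1/6
CG = +√(1/6) = +0.408248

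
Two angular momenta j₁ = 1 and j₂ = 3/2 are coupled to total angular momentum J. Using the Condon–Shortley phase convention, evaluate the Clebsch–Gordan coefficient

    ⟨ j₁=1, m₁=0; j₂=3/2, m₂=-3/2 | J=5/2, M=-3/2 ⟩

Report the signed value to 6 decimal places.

+√(2/5) = +0.632456

triangle: 0!*2!*3!/6! = 12/720
(j±m)!: 1!*1!*0!*3!*1!*4! = 144
prefactor² = (2J+1)*Δ*N² = 72/5
  k=0: +1/(0!*0!*1!*0!*1!*3!) = 1/6
Σ = 1/6  ⇒  CG² = 72/5*1/6² = 2/5
CG = +√(2/5) = +0.632456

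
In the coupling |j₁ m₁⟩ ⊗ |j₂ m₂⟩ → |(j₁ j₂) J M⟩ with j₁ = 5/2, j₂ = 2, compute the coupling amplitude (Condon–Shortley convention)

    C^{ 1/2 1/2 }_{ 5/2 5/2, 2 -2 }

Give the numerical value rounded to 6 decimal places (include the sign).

j₁+j₂−J=4  J+j₁−j₂=1  J−j₁+j₂=0  j₁+j₂+J+1=6
(j₁±m₁, j₂±m₂, J±M) = (5,0,0,4,1,0)
P² = 192
sum k=0..0:
  [0] +1/24 = 1/24
S = 1/24
C² = P²·S² = 1/3 ; C = +0.577350

+√(1/3) = +0.577350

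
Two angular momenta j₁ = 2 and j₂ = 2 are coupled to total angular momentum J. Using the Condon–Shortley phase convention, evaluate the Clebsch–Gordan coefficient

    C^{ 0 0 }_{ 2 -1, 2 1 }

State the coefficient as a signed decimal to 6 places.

triangle: 4!·0!·0!/5! = 24/120
(j±m)!: 1!·3!·3!·1!·0!·0! = 36
prefactor² = (2J+1)·Δ·N² = 36/5
  k=3: −1/(3!·1!·0!·0!·0!·0!) = -1/6
Σ = -1/6  ⇒  CG² = 36/5·(-1/6)² = 1/5
CG = −√(1/5) = -0.447214

-0.447214  (= −√(1/5))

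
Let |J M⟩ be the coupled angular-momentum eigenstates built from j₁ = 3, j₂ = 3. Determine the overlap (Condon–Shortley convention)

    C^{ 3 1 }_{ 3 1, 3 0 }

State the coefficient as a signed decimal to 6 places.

−√(1/6) ≈ -0.408248

triangle: 3!*3!*3!/10! = 216/3628800
(j±m)!: 4!*2!*3!*3!*4!*2! = 82944
prefactor² = (2J+1)*Δ*N² = 864/25
  k=0: +1/(0!*3!*2!*3!*1!*0!) = 1/72
  k=1: −1/(1!*2!*1!*2!*2!*1!) = -1/8
  k=2: +1/(2!*1!*0!*1!*3!*2!) = 1/24
Σ = -5/72  ⇒  CG² = 864/25*(-5/72)² = 1/6
CG = −√(1/6) = -0.408248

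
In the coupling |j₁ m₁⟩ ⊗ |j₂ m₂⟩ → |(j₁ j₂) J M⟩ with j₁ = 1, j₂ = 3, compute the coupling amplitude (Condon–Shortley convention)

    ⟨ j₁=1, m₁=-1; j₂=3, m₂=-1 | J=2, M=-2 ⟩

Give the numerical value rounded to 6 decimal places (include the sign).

+√(1/21) = +0.218218

√[5·2!0!4!/7! · 0!2!2!4!0!4!] = √(768/7)
  +(−1)^2/∏(2,0,0,0,0,4)! = 1/48  (running 1/48)
⟨..|..⟩ = √(768/7)·(1/48) = +0.218218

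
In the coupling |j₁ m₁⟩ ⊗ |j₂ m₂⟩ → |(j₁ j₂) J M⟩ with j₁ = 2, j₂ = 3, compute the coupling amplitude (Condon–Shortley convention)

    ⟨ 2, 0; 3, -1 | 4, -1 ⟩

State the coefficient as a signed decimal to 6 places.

+0.327327

√[9·1!3!5!/10! · 2!2!2!4!3!5!] = √(1728/7)
  +(−1)^0/∏(0,1,2,2,1,3)! = 1/24  (running 1/24)
  +(−1)^1/∏(1,0,1,1,2,4)! = -1/48  (running 1/48)
⟨..|..⟩ = √(1728/7)·(1/48) = +0.327327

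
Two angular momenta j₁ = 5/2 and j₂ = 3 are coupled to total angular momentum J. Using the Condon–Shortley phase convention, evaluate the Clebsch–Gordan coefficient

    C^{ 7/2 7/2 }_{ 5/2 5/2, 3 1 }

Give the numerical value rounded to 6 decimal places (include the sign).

√[8·2!3!4!/10! · 5!0!4!2!7!0!] = √(18432)
  +(−1)^0/∏(0,2,0,4,3,0)! = 1/288  (running 1/288)
⟨..|..⟩ = √(18432)·(1/288) = +0.471405

+0.471405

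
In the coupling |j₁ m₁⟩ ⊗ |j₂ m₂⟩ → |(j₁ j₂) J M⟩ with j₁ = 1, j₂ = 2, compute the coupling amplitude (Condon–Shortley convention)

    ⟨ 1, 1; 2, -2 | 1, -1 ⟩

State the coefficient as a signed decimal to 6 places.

j₁+j₂−J=2  J+j₁−j₂=0  J−j₁+j₂=2  j₁+j₂+J+1=5
(j₁±m₁, j₂±m₂, J±M) = (2,0,0,4,0,2)
P² = 48/5
sum k=0..0:
  [0] +1/4 = 1/4
S = 1/4
C² = P²·S² = 3/5 ; C = +0.774597

+√(3/5) ≈ +0.774597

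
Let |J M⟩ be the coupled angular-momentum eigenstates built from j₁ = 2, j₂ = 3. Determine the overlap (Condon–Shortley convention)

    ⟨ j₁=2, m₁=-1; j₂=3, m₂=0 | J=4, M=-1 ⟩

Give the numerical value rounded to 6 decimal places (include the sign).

√[9·1!3!5!/10! · 1!3!3!3!3!5!] = √(1944/7)
  +(−1)^0/∏(0,1,3,3,0,2)! = 1/72  (running 1/72)
  +(−1)^1/∏(1,0,2,2,1,3)! = -1/24  (running -1/36)
⟨..|..⟩ = √(1944/7)·(-1/36) = -0.462910

−√(3/14) = -0.462910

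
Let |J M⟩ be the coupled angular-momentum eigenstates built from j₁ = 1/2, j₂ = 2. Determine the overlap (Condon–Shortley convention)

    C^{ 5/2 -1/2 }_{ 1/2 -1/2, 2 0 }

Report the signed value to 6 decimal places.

√[6·0!1!4!/6! · 0!1!2!2!2!3!] = √(48/5)
  +(−1)^0/∏(0,0,1,2,0,2)! = 1/4  (running 1/4)
⟨..|..⟩ = √(48/5)·(1/4) = +0.774597

+√(3/5) ≈ +0.774597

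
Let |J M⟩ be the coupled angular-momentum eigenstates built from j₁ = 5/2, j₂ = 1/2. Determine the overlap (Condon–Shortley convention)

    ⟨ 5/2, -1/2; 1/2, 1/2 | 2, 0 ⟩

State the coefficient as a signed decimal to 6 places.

j₁+j₂−J=1  J+j₁−j₂=4  J−j₁+j₂=0  j₁+j₂+J+1=6
(j₁±m₁, j₂±m₂, J±M) = (2,3,1,0,2,2)
P² = 8
sum k=1..1:
  [1] −1/4 = -1/4
S = -1/4
C² = P²·S² = 1/2 ; C = -0.707107

−√(1/2) ≈ -0.707107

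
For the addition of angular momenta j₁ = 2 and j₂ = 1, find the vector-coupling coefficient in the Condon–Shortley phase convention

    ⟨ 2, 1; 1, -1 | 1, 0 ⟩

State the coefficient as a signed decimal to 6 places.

+0.547723

√[3·2!2!0!/5! · 3!1!0!2!1!1!] = √(6/5)
  +(−1)^0/∏(0,2,1,0,1,0)! = 1/2  (running 1/2)
⟨..|..⟩ = √(6/5)·(1/2) = +0.547723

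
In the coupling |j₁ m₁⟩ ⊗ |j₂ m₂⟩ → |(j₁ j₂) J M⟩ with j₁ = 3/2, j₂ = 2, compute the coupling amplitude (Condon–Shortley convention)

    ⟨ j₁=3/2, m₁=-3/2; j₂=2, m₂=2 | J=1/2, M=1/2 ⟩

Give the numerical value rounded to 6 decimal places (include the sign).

−√(2/5) ≈ -0.632456

triangle: 3!×0!×1!/5! = 6/120
(j±m)!: 0!×3!×4!×0!×1!×0! = 144
prefactor² = (2J+1)×Δ×N² = 72/5
  k=3: −1/(3!×0!×0!×1!×0!×0!) = -1/6
Σ = -1/6  ⇒  CG² = 72/5×(-1/6)² = 2/5
CG = −√(2/5) = -0.632456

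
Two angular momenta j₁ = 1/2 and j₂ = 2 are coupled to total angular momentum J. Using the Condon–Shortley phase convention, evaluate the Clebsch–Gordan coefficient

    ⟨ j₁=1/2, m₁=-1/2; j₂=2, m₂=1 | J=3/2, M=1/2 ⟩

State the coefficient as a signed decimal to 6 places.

−√(3/5) = -0.774597

j₁+j₂−J=1  J+j₁−j₂=0  J−j₁+j₂=3  j₁+j₂+J+1=5
(j₁±m₁, j₂±m₂, J±M) = (0,1,3,1,2,1)
P² = 12/5
sum k=1..1:
  [1] −1/2 = -1/2
S = -1/2
C² = P²·S² = 3/5 ; C = -0.774597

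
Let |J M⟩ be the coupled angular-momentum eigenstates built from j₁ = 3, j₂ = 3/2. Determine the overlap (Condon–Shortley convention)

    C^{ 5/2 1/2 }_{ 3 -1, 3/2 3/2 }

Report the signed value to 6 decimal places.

+√(27/70) = +0.621059

√[6·2!4!1!/8! · 2!4!3!0!3!2!] = √(864/35)
  +(−1)^2/∏(2,0,2,1,2,0)! = 1/8  (running 1/8)
⟨..|..⟩ = √(864/35)·(1/8) = +0.621059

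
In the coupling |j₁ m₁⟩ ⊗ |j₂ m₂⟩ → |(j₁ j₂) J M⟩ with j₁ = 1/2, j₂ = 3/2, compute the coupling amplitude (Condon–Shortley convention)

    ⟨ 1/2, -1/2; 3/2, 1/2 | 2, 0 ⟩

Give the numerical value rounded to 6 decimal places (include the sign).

+√(1/2) ≈ +0.707107

j₁+j₂−J=0  J+j₁−j₂=1  J−j₁+j₂=3  j₁+j₂+J+1=5
(j₁±m₁, j₂±m₂, J±M) = (0,1,2,1,2,2)
P² = 2
sum k=0..0:
  [0] +1/2 = 1/2
S = 1/2
C² = P²·S² = 1/2 ; C = +0.707107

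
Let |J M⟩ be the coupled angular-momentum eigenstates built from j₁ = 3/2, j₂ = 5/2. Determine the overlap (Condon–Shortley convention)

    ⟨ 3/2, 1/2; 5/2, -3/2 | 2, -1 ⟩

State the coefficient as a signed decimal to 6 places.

+√(1/42) = +0.154303

j₁+j₂−J=2  J+j₁−j₂=1  J−j₁+j₂=3  j₁+j₂+J+1=7
(j₁±m₁, j₂±m₂, J±M) = (2,1,1,4,1,3)
P² = 24/7
sum k=0..1:
  [0] +1/4 = 1/4
  [1] −1/6 = -1/6
S = 1/12
C² = P²·S² = 1/42 ; C = +0.154303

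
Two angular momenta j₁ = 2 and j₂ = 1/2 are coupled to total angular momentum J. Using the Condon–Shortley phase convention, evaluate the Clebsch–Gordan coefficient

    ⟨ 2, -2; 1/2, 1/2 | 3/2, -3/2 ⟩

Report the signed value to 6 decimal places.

−√(4/5) = -0.894427

j₁+j₂−J=1  J+j₁−j₂=3  J−j₁+j₂=0  j₁+j₂+J+1=5
(j₁±m₁, j₂±m₂, J±M) = (0,4,1,0,0,3)
P² = 144/5
sum k=1..1:
  [1] −1/6 = -1/6
S = -1/6
C² = P²·S² = 4/5 ; C = -0.894427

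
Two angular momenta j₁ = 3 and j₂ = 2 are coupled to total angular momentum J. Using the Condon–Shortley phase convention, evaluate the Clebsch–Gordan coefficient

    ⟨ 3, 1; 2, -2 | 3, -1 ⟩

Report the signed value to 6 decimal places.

+0.632456

j₁+j₂−J=2  J+j₁−j₂=4  J−j₁+j₂=2  j₁+j₂+J+1=9
(j₁±m₁, j₂±m₂, J±M) = (4,2,0,4,2,4)
P² = 512/5
sum k=0..0:
  [0] +1/16 = 1/16
S = 1/16
C² = P²·S² = 2/5 ; C = +0.632456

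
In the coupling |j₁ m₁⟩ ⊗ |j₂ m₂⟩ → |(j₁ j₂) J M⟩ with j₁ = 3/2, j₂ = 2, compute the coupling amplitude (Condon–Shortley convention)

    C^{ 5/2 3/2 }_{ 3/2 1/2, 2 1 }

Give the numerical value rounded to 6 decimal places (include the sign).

−√(1/35) = -0.169031

√[6·1!2!3!/7! · 2!1!3!1!4!1!] = √(144/35)
  +(−1)^0/∏(0,1,1,3,1,0)! = 1/6  (running 1/6)
  +(−1)^1/∏(1,0,0,2,2,1)! = -1/4  (running -1/12)
⟨..|..⟩ = √(144/35)·(-1/12) = -0.169031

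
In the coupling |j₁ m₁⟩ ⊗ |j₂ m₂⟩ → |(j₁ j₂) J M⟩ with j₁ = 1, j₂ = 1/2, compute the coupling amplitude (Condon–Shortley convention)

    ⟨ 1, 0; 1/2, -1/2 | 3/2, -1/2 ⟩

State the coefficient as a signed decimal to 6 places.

triangle: 0!·2!·1!/4! = 2/24
(j±m)!: 1!·1!·0!·1!·1!·2! = 2
prefactor² = (2J+1)·Δ·N² = 2/3
  k=0: +1/(0!·0!·1!·0!·1!·1!) = 1
Σ = 1  ⇒  CG² = 2/3·1² = 2/3
CG = +√(2/3) = +0.816497

+√(2/3) ≈ +0.816497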